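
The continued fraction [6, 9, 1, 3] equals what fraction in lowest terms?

238/39

Using pₖ = aₖpₖ₋₁ + pₖ₋₂ and qₖ = aₖqₖ₋₁ + qₖ₋₂:
  k=0: a=6, p=6, q=1
  k=1: a=9, p=55, q=9
  k=2: a=1, p=61, q=10
  k=3: a=3, p=238, q=39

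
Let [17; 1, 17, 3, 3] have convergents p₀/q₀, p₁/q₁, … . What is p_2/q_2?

Using pₖ = aₖpₖ₋₁ + pₖ₋₂, qₖ = aₖqₖ₋₁ + qₖ₋₂ (with p₋₁=1, p₋₂=0, q₋₁=0, q₋₂=1):
  k=0: a=17, p=17, q=1
  k=1: a=1, p=18, q=1
  k=2: a=17, p=323, q=18

323/18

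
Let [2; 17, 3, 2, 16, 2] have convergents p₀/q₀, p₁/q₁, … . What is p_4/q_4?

4091/1988

Using pₖ = aₖpₖ₋₁ + pₖ₋₂, qₖ = aₖqₖ₋₁ + qₖ₋₂ (with p₋₁=1, p₋₂=0, q₋₁=0, q₋₂=1):
  k=0: a=2, p=2, q=1
  k=1: a=17, p=35, q=17
  k=2: a=3, p=107, q=52
  k=3: a=2, p=249, q=121
  k=4: a=16, p=4091, q=1988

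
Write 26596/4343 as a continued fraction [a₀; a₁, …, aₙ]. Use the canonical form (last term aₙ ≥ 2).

26596 = 6×4343 + 538
4343 = 8×538 + 39
538 = 13×39 + 31
39 = 1×31 + 8
31 = 3×8 + 7
8 = 1×7 + 1
7 = 7×1 + 0  (stop)
So 26596/4343 = [6; 8, 13, 1, 3, 1, 7].

[6; 8, 13, 1, 3, 1, 7]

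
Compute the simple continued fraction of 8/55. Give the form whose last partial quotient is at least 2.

8 = 0×55 + 8
55 = 6×8 + 7
8 = 1×7 + 1
7 = 7×1 + 0  (stop)
So 8/55 = [0; 6, 1, 7].

[0; 6, 1, 7]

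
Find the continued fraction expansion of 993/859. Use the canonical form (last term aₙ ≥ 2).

993 = 1×859 + 134
859 = 6×134 + 55
134 = 2×55 + 24
55 = 2×24 + 7
24 = 3×7 + 3
7 = 2×3 + 1
3 = 3×1 + 0  (stop)
So 993/859 = [1; 6, 2, 2, 3, 2, 3].

[1; 6, 2, 2, 3, 2, 3]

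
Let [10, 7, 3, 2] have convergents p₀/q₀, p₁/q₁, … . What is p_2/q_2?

Using pₖ = aₖpₖ₋₁ + pₖ₋₂, qₖ = aₖqₖ₋₁ + qₖ₋₂ (with p₋₁=1, p₋₂=0, q₋₁=0, q₋₂=1):
  k=0: a=10, p=10, q=1
  k=1: a=7, p=71, q=7
  k=2: a=3, p=223, q=22

223/22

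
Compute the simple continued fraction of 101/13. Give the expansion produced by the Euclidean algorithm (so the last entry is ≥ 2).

[7; 1, 3, 3]

101 = 7×13 + 10
13 = 1×10 + 3
10 = 3×3 + 1
3 = 3×1 + 0  (stop)
So 101/13 = [7; 1, 3, 3].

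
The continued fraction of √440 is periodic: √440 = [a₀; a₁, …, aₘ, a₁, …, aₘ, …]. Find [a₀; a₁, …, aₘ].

a₀ = ⌊√440⌋ = 20.
With m₀=0, d₀=1 and mₖ₊₁ = dₖaₖ − mₖ, dₖ₊₁ = (n − mₖ₊₁²)/dₖ, aₖ₊₁ = ⌊(a₀+mₖ₊₁)/dₖ₊₁⌋:
  k=1: m=20, d=40, a=1
  k=2: m=20, d=1, a=40
d=1 and a=2a₀=40 at k=2, so the next step gives (m, d) = (20, 40) again — its k=1 value — and the period has length 2.

[20; 1, 40]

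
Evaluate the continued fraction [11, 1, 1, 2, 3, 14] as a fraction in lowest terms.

2816/243

Using pₖ = aₖpₖ₋₁ + pₖ₋₂ and qₖ = aₖqₖ₋₁ + qₖ₋₂:
  k=0: a=11, p=11, q=1
  k=1: a=1, p=12, q=1
  k=2: a=1, p=23, q=2
  k=3: a=2, p=58, q=5
  k=4: a=3, p=197, q=17
  k=5: a=14, p=2816, q=243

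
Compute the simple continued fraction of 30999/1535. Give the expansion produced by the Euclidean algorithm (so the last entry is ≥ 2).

[20; 5, 7, 2, 9, 2]

30999 = 20×1535 + 299
1535 = 5×299 + 40
299 = 7×40 + 19
40 = 2×19 + 2
19 = 9×2 + 1
2 = 2×1 + 0  (stop)
So 30999/1535 = [20; 5, 7, 2, 9, 2].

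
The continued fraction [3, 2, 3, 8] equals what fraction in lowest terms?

199/58

Fold from the inside: start with 8/1.
  3 + 1/8 = 25/8
  2 + 8/25 = 58/25
  3 + 25/58 = 199/58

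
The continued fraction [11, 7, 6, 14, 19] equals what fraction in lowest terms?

Fold from the inside: start with 19/1.
  14 + 1/19 = 267/19
  6 + 19/267 = 1621/267
  7 + 267/1621 = 11614/1621
  11 + 1621/11614 = 129375/11614

129375/11614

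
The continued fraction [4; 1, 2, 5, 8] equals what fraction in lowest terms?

Fold from the inside: start with 8/1.
  5 + 1/8 = 41/8
  2 + 8/41 = 90/41
  1 + 41/90 = 131/90
  4 + 90/131 = 614/131

614/131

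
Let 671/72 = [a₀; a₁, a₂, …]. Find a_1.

671 = 9·72 + 23   →  a_0 = 9
72 = 3·23 + 3   →  a_1 = 3

3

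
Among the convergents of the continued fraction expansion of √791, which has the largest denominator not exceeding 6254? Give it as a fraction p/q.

√791 = [28; 8, 56, …] (period length 2).
Convergents:
  p_0/q_0 = 28/1
  p_1/q_1 = 225/8
  p_2/q_2 = 12628/449
  p_3/q_3 = 101249/3600
  p_4/q_4 = 5682572/202049
q_3 = 3600 ≤ 6254 < 202049 = q_4, so the answer is 101249/3600.

101249/3600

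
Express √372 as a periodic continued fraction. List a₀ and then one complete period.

[19; 3, 2, 12, 2, 3, 38]

a₀ = ⌊√372⌋ = 19.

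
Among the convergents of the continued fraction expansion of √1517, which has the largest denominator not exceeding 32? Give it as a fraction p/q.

√1517 = [38; 1, 18, 2, 18, 1, 76, …] (period length 6).
Convergents:
  p_0/q_0 = 38/1
  p_1/q_1 = 39/1
  p_2/q_2 = 740/19
  p_3/q_3 = 1519/39
q_2 = 19 ≤ 32 < 39 = q_3, so the answer is 740/19.

740/19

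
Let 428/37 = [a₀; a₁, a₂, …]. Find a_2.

428 = 11·37 + 21   →  a_0 = 11
37 = 1·21 + 16   →  a_1 = 1
21 = 1·16 + 5   →  a_2 = 1

1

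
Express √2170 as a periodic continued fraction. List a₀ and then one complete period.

[46; 1, 1, 2, 1, 1, 92]

a₀ = ⌊√2170⌋ = 46.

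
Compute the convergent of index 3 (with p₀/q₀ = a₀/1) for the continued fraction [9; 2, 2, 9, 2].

Using pₖ = aₖpₖ₋₁ + pₖ₋₂, qₖ = aₖqₖ₋₁ + qₖ₋₂ (with p₋₁=1, p₋₂=0, q₋₁=0, q₋₂=1):
  k=0: a=9, p=9, q=1
  k=1: a=2, p=19, q=2
  k=2: a=2, p=47, q=5
  k=3: a=9, p=442, q=47

442/47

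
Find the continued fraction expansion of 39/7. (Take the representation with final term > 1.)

39 = 5×7 + 4
7 = 1×4 + 3
4 = 1×3 + 1
3 = 3×1 + 0  (stop)
So 39/7 = [5; 1, 1, 3].

[5; 1, 1, 3]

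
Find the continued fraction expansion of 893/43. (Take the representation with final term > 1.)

893 = 20×43 + 33
43 = 1×33 + 10
33 = 3×10 + 3
10 = 3×3 + 1
3 = 3×1 + 0  (stop)
So 893/43 = [20; 1, 3, 3, 3].

[20; 1, 3, 3, 3]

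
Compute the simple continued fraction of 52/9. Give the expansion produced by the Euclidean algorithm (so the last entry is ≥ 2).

[5; 1, 3, 2]

52 = 5·9 + 7
9 = 1·7 + 2
7 = 3·2 + 1
2 = 2·1 + 0  (stop)
So 52/9 = [5; 1, 3, 2].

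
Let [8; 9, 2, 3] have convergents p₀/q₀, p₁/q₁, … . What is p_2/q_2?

154/19

Using pₖ = aₖpₖ₋₁ + pₖ₋₂, qₖ = aₖqₖ₋₁ + qₖ₋₂ (with p₋₁=1, p₋₂=0, q₋₁=0, q₋₂=1):
  k=0: a=8, p=8, q=1
  k=1: a=9, p=73, q=9
  k=2: a=2, p=154, q=19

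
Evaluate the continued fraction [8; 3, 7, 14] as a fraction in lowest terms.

Fold from the inside: start with 14/1.
  7 + 1/14 = 99/14
  3 + 14/99 = 311/99
  8 + 99/311 = 2587/311

2587/311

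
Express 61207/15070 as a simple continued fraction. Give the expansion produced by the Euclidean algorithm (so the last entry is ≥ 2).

61207 = 4×15070 + 927
15070 = 16×927 + 238
927 = 3×238 + 213
238 = 1×213 + 25
213 = 8×25 + 13
25 = 1×13 + 12
13 = 1×12 + 1
12 = 12×1 + 0  (stop)
So 61207/15070 = [4; 16, 3, 1, 8, 1, 1, 12].

[4; 16, 3, 1, 8, 1, 1, 12]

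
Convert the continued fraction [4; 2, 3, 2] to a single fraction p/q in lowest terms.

71/16

Using pₖ = aₖpₖ₋₁ + pₖ₋₂ and qₖ = aₖqₖ₋₁ + qₖ₋₂:
  k=0: a=4, p=4, q=1
  k=1: a=2, p=9, q=2
  k=2: a=3, p=31, q=7
  k=3: a=2, p=71, q=16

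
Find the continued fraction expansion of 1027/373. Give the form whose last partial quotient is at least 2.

1027 = 2*373 + 281
373 = 1*281 + 92
281 = 3*92 + 5
92 = 18*5 + 2
5 = 2*2 + 1
2 = 2*1 + 0  (stop)
So 1027/373 = [2; 1, 3, 18, 2, 2].

[2; 1, 3, 18, 2, 2]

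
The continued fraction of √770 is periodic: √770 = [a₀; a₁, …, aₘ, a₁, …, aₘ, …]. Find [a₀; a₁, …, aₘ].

[27; 1, 2, 1, 54]

a₀ = ⌊√770⌋ = 27.
With m₀=0, d₀=1 and mₖ₊₁ = dₖaₖ − mₖ, dₖ₊₁ = (n − mₖ₊₁²)/dₖ, aₖ₊₁ = ⌊(a₀+mₖ₊₁)/dₖ₊₁⌋:
  k=1: m=27, d=41, a=1
  k=2: m=14, d=14, a=2
  k=3: m=14, d=41, a=1
  k=4: m=27, d=1, a=54
d=1 and a=2a₀=54 at k=4, so the next step gives (m, d) = (27, 41) again — its k=1 value — and the period has length 4.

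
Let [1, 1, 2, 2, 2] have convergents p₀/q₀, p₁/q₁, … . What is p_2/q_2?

5/3

Using pₖ = aₖpₖ₋₁ + pₖ₋₂, qₖ = aₖqₖ₋₁ + qₖ₋₂ (with p₋₁=1, p₋₂=0, q₋₁=0, q₋₂=1):
  k=0: a=1, p=1, q=1
  k=1: a=1, p=2, q=1
  k=2: a=2, p=5, q=3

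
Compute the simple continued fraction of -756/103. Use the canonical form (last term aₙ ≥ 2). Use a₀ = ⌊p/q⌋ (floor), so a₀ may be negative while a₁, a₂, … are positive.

-756 = -8*103 + 68
103 = 1*68 + 35
68 = 1*35 + 33
35 = 1*33 + 2
33 = 16*2 + 1
2 = 2*1 + 0  (stop)
So -756/103 = [-8; 1, 1, 1, 16, 2].

[-8; 1, 1, 1, 16, 2]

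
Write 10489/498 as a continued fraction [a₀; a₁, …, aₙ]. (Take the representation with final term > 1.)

10489 = 21*498 + 31
498 = 16*31 + 2
31 = 15*2 + 1
2 = 2*1 + 0  (stop)
So 10489/498 = [21; 16, 15, 2].

[21; 16, 15, 2]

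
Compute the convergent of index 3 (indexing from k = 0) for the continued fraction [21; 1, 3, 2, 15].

Using pₖ = aₖpₖ₋₁ + pₖ₋₂, qₖ = aₖqₖ₋₁ + qₖ₋₂ (with p₋₁=1, p₋₂=0, q₋₁=0, q₋₂=1):
  k=0: a=21, p=21, q=1
  k=1: a=1, p=22, q=1
  k=2: a=3, p=87, q=4
  k=3: a=2, p=196, q=9

196/9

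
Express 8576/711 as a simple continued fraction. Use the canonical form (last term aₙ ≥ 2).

8576 = 12·711 + 44
711 = 16·44 + 7
44 = 6·7 + 2
7 = 3·2 + 1
2 = 2·1 + 0  (stop)
So 8576/711 = [12; 16, 6, 3, 2].

[12; 16, 6, 3, 2]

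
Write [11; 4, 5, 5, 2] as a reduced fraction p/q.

Fold from the inside: start with 2/1.
  5 + 1/2 = 11/2
  5 + 2/11 = 57/11
  4 + 11/57 = 239/57
  11 + 57/239 = 2686/239

2686/239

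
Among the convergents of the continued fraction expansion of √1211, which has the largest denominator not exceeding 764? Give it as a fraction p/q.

√1211 = [34; 1, 3, 1, 68, …] (period length 4).
Convergents:
  p_0/q_0 = 34/1
  p_1/q_1 = 35/1
  p_2/q_2 = 139/4
  p_3/q_3 = 174/5
  p_4/q_4 = 11971/344
  p_5/q_5 = 12145/349
  p_6/q_6 = 48406/1391
q_5 = 349 ≤ 764 < 1391 = q_6, so the answer is 12145/349.

12145/349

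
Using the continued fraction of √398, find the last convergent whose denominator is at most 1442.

15940/799

√398 = [19; 1, 18, 1, 38, …] (period length 4).
Convergents:
  p_0/q_0 = 19/1
  p_1/q_1 = 20/1
  p_2/q_2 = 379/19
  p_3/q_3 = 399/20
  p_4/q_4 = 15541/779
  p_5/q_5 = 15940/799
  p_6/q_6 = 302461/15161
q_5 = 799 ≤ 1442 < 15161 = q_6, so the answer is 15940/799.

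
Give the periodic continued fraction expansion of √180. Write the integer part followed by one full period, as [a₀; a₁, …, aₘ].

a₀ = ⌊√180⌋ = 13.
With m₀=0, d₀=1 and mₖ₊₁ = dₖaₖ − mₖ, dₖ₊₁ = (n − mₖ₊₁²)/dₖ, aₖ₊₁ = ⌊(a₀+mₖ₊₁)/dₖ₊₁⌋:
  k=1: m=13, d=11, a=2
  k=2: m=9, d=9, a=2
  k=3: m=9, d=11, a=2
  k=4: m=13, d=1, a=26
d=1 and a=2a₀=26 at k=4, so the next step gives (m, d) = (13, 11) again — its k=1 value — and the period has length 4.

[13; 2, 2, 2, 26]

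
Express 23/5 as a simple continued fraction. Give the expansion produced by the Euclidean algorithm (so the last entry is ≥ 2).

[4; 1, 1, 2]

23 = 4*5 + 3
5 = 1*3 + 2
3 = 1*2 + 1
2 = 2*1 + 0  (stop)
So 23/5 = [4; 1, 1, 2].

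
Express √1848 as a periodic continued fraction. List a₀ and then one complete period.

[42; 1, 84]

a₀ = ⌊√1848⌋ = 42.
With m₀=0, d₀=1 and mₖ₊₁ = dₖaₖ − mₖ, dₖ₊₁ = (n − mₖ₊₁²)/dₖ, aₖ₊₁ = ⌊(a₀+mₖ₊₁)/dₖ₊₁⌋:
  k=1: m=42, d=84, a=1
  k=2: m=42, d=1, a=84
d=1 and a=2a₀=84 at k=2, so the next step gives (m, d) = (42, 84) again — its k=1 value — and the period has length 2.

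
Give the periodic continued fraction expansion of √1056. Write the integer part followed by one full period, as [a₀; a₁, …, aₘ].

[32; 2, 64]

a₀ = ⌊√1056⌋ = 32.
With m₀=0, d₀=1 and mₖ₊₁ = dₖaₖ − mₖ, dₖ₊₁ = (n − mₖ₊₁²)/dₖ, aₖ₊₁ = ⌊(a₀+mₖ₊₁)/dₖ₊₁⌋:
  k=1: m=32, d=32, a=2
  k=2: m=32, d=1, a=64
d=1 and a=2a₀=64 at k=2, so the next step gives (m, d) = (32, 32) again — its k=1 value — and the period has length 2.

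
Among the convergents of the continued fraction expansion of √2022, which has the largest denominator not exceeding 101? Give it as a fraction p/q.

√2022 = [44; 1, 28, 1, 88, …] (period length 4).
Convergents:
  p_0/q_0 = 44/1
  p_1/q_1 = 45/1
  p_2/q_2 = 1304/29
  p_3/q_3 = 1349/30
  p_4/q_4 = 120016/2669
q_3 = 30 ≤ 101 < 2669 = q_4, so the answer is 1349/30.

1349/30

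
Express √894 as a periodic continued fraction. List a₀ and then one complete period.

a₀ = ⌊√894⌋ = 29.
With m₀=0, d₀=1 and mₖ₊₁ = dₖaₖ − mₖ, dₖ₊₁ = (n − mₖ₊₁²)/dₖ, aₖ₊₁ = ⌊(a₀+mₖ₊₁)/dₖ₊₁⌋:
  k=1: m=29, d=53, a=1
  k=2: m=24, d=6, a=8
  k=3: m=24, d=53, a=1
  k=4: m=29, d=1, a=58
d=1 and a=2a₀=58 at k=4, so the next step gives (m, d) = (29, 53) again — its k=1 value — and the period has length 4.

[29; 1, 8, 1, 58]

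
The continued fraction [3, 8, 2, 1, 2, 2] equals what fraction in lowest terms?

Using pₖ = aₖpₖ₋₁ + pₖ₋₂ and qₖ = aₖqₖ₋₁ + qₖ₋₂:
  k=0: a=3, p=3, q=1
  k=1: a=8, p=25, q=8
  k=2: a=2, p=53, q=17
  k=3: a=1, p=78, q=25
  k=4: a=2, p=209, q=67
  k=5: a=2, p=496, q=159

496/159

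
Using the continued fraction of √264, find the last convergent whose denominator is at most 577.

8449/520

√264 = [16; 4, 32, …] (period length 2).
Convergents:
  p_0/q_0 = 16/1
  p_1/q_1 = 65/4
  p_2/q_2 = 2096/129
  p_3/q_3 = 8449/520
  p_4/q_4 = 272464/16769
q_3 = 520 ≤ 577 < 16769 = q_4, so the answer is 8449/520.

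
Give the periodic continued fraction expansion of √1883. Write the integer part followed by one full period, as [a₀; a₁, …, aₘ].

a₀ = ⌊√1883⌋ = 43.
With m₀=0, d₀=1 and mₖ₊₁ = dₖaₖ − mₖ, dₖ₊₁ = (n − mₖ₊₁²)/dₖ, aₖ₊₁ = ⌊(a₀+mₖ₊₁)/dₖ₊₁⌋:
  k=1: m=43, d=34, a=2
  k=2: m=25, d=37, a=1
  k=3: m=12, d=47, a=1
  k=4: m=35, d=14, a=5
  k=5: m=35, d=47, a=1
  k=6: m=12, d=37, a=1
  k=7: m=25, d=34, a=2
  k=8: m=43, d=1, a=86
d=1 and a=2a₀=86 at k=8, so the next step gives (m, d) = (43, 34) again — its k=1 value — and the period has length 8.

[43; 2, 1, 1, 5, 1, 1, 2, 86]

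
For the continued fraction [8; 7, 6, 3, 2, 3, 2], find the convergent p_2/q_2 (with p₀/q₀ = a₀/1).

350/43

Using pₖ = aₖpₖ₋₁ + pₖ₋₂, qₖ = aₖqₖ₋₁ + qₖ₋₂ (with p₋₁=1, p₋₂=0, q₋₁=0, q₋₂=1):
  k=0: a=8, p=8, q=1
  k=1: a=7, p=57, q=7
  k=2: a=6, p=350, q=43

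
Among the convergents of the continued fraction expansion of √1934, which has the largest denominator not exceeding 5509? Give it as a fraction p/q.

170236/3871

√1934 = [43; 1, 42, 1, 86, …] (period length 4).
Convergents:
  p_0/q_0 = 43/1
  p_1/q_1 = 44/1
  p_2/q_2 = 1891/43
  p_3/q_3 = 1935/44
  p_4/q_4 = 168301/3827
  p_5/q_5 = 170236/3871
  p_6/q_6 = 7318213/166409
q_5 = 3871 ≤ 5509 < 166409 = q_6, so the answer is 170236/3871.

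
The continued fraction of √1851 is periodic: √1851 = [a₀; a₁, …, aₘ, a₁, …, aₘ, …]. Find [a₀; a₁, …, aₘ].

a₀ = ⌊√1851⌋ = 43.
With m₀=0, d₀=1 and mₖ₊₁ = dₖaₖ − mₖ, dₖ₊₁ = (n − mₖ₊₁²)/dₖ, aₖ₊₁ = ⌊(a₀+mₖ₊₁)/dₖ₊₁⌋:
  k=1: m=43, d=2, a=43
  k=2: m=43, d=1, a=86
d=1 and a=2a₀=86 at k=2, so the next step gives (m, d) = (43, 2) again — its k=1 value — and the period has length 2.

[43; 43, 86]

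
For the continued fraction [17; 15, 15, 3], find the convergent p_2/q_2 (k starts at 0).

Using pₖ = aₖpₖ₋₁ + pₖ₋₂, qₖ = aₖqₖ₋₁ + qₖ₋₂ (with p₋₁=1, p₋₂=0, q₋₁=0, q₋₂=1):
  k=0: a=17, p=17, q=1
  k=1: a=15, p=256, q=15
  k=2: a=15, p=3857, q=226

3857/226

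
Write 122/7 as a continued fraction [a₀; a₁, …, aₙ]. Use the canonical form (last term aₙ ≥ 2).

[17; 2, 3]

122 = 17·7 + 3
7 = 2·3 + 1
3 = 3·1 + 0  (stop)
So 122/7 = [17; 2, 3].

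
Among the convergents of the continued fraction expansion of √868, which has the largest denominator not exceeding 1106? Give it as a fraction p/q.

15055/511

√868 = [29; 2, 6, 19, 2, 19, 6, 2, 58, …] (period length 8).
Convergents:
  p_0/q_0 = 29/1
  p_1/q_1 = 59/2
  p_2/q_2 = 383/13
  p_3/q_3 = 7336/249
  p_4/q_4 = 15055/511
  p_5/q_5 = 293381/9958
q_4 = 511 ≤ 1106 < 9958 = q_5, so the answer is 15055/511.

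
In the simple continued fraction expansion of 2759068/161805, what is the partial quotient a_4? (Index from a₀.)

2759068 = 17·161805 + 8383   →  a_0 = 17
161805 = 19·8383 + 2528   →  a_1 = 19
8383 = 3·2528 + 799   →  a_2 = 3
2528 = 3·799 + 131   →  a_3 = 3
799 = 6·131 + 13   →  a_4 = 6

6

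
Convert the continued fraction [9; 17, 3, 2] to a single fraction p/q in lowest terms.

Fold from the inside: start with 2/1.
  3 + 1/2 = 7/2
  17 + 2/7 = 121/7
  9 + 7/121 = 1096/121

1096/121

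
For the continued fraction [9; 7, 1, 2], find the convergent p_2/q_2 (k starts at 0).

73/8

Using pₖ = aₖpₖ₋₁ + pₖ₋₂, qₖ = aₖqₖ₋₁ + qₖ₋₂ (with p₋₁=1, p₋₂=0, q₋₁=0, q₋₂=1):
  k=0: a=9, p=9, q=1
  k=1: a=7, p=64, q=7
  k=2: a=1, p=73, q=8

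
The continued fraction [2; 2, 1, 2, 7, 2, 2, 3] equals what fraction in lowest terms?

Fold from the inside: start with 3/1.
  2 + 1/3 = 7/3
  2 + 3/7 = 17/7
  7 + 7/17 = 126/17
  2 + 17/126 = 269/126
  1 + 126/269 = 395/269
  2 + 269/395 = 1059/395
  2 + 395/1059 = 2513/1059

2513/1059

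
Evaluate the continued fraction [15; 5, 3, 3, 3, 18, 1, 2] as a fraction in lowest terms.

Fold from the inside: start with 2/1.
  1 + 1/2 = 3/2
  18 + 2/3 = 56/3
  3 + 3/56 = 171/56
  3 + 56/171 = 569/171
  3 + 171/569 = 1878/569
  5 + 569/1878 = 9959/1878
  15 + 1878/9959 = 151263/9959

151263/9959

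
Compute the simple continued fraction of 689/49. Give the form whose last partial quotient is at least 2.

689 = 14*49 + 3
49 = 16*3 + 1
3 = 3*1 + 0  (stop)
So 689/49 = [14; 16, 3].

[14; 16, 3]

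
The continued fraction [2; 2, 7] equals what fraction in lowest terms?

Using pₖ = aₖpₖ₋₁ + pₖ₋₂ and qₖ = aₖqₖ₋₁ + qₖ₋₂:
  k=0: a=2, p=2, q=1
  k=1: a=2, p=5, q=2
  k=2: a=7, p=37, q=15

37/15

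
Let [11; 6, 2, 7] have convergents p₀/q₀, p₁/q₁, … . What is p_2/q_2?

145/13

Using pₖ = aₖpₖ₋₁ + pₖ₋₂, qₖ = aₖqₖ₋₁ + qₖ₋₂ (with p₋₁=1, p₋₂=0, q₋₁=0, q₋₂=1):
  k=0: a=11, p=11, q=1
  k=1: a=6, p=67, q=6
  k=2: a=2, p=145, q=13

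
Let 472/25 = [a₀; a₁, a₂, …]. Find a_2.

472 = 18·25 + 22   →  a_0 = 18
25 = 1·22 + 3   →  a_1 = 1
22 = 7·3 + 1   →  a_2 = 7

7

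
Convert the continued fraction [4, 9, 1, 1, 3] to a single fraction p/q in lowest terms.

275/67

Using pₖ = aₖpₖ₋₁ + pₖ₋₂ and qₖ = aₖqₖ₋₁ + qₖ₋₂:
  k=0: a=4, p=4, q=1
  k=1: a=9, p=37, q=9
  k=2: a=1, p=41, q=10
  k=3: a=1, p=78, q=19
  k=4: a=3, p=275, q=67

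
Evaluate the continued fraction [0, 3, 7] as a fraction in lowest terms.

7/22

Fold from the inside: start with 7/1.
  3 + 1/7 = 22/7
  0 + 7/22 = 7/22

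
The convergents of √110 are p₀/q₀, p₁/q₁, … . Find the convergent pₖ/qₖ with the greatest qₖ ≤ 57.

√110 = [10; 2, 20, …] (period length 2).
Convergents:
  p_0/q_0 = 10/1
  p_1/q_1 = 21/2
  p_2/q_2 = 430/41
  p_3/q_3 = 881/84
q_2 = 41 ≤ 57 < 84 = q_3, so the answer is 430/41.

430/41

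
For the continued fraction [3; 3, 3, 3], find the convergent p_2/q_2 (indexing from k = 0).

33/10

Using pₖ = aₖpₖ₋₁ + pₖ₋₂, qₖ = aₖqₖ₋₁ + qₖ₋₂ (with p₋₁=1, p₋₂=0, q₋₁=0, q₋₂=1):
  k=0: a=3, p=3, q=1
  k=1: a=3, p=10, q=3
  k=2: a=3, p=33, q=10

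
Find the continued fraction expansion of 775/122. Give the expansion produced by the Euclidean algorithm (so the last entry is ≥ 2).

[6; 2, 1, 5, 7]

775 = 6·122 + 43
122 = 2·43 + 36
43 = 1·36 + 7
36 = 5·7 + 1
7 = 7·1 + 0  (stop)
So 775/122 = [6; 2, 1, 5, 7].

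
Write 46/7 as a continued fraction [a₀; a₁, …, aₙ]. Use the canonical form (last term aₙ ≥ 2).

[6; 1, 1, 3]

46 = 6·7 + 4
7 = 1·4 + 3
4 = 1·3 + 1
3 = 3·1 + 0  (stop)
So 46/7 = [6; 1, 1, 3].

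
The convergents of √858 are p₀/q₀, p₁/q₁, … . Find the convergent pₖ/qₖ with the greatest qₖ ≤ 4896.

123640/4221

√858 = [29; 3, 2, 3, 58, …] (period length 4).
Convergents:
  p_0/q_0 = 29/1
  p_1/q_1 = 88/3
  p_2/q_2 = 205/7
  p_3/q_3 = 703/24
  p_4/q_4 = 40979/1399
  p_5/q_5 = 123640/4221
  p_6/q_6 = 288259/9841
q_5 = 4221 ≤ 4896 < 9841 = q_6, so the answer is 123640/4221.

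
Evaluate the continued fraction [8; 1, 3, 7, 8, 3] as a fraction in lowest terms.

Using pₖ = aₖpₖ₋₁ + pₖ₋₂ and qₖ = aₖqₖ₋₁ + qₖ₋₂:
  k=0: a=8, p=8, q=1
  k=1: a=1, p=9, q=1
  k=2: a=3, p=35, q=4
  k=3: a=7, p=254, q=29
  k=4: a=8, p=2067, q=236
  k=5: a=3, p=6455, q=737

6455/737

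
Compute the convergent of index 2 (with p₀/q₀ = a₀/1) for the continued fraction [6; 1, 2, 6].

Using pₖ = aₖpₖ₋₁ + pₖ₋₂, qₖ = aₖqₖ₋₁ + qₖ₋₂ (with p₋₁=1, p₋₂=0, q₋₁=0, q₋₂=1):
  k=0: a=6, p=6, q=1
  k=1: a=1, p=7, q=1
  k=2: a=2, p=20, q=3

20/3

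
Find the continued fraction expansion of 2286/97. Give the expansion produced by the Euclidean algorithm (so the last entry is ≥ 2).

2286 = 23×97 + 55
97 = 1×55 + 42
55 = 1×42 + 13
42 = 3×13 + 3
13 = 4×3 + 1
3 = 3×1 + 0  (stop)
So 2286/97 = [23; 1, 1, 3, 4, 3].

[23; 1, 1, 3, 4, 3]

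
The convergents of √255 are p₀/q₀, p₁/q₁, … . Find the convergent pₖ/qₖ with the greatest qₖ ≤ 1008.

15825/991

√255 = [15; 1, 30, …] (period length 2).
Convergents:
  p_0/q_0 = 15/1
  p_1/q_1 = 16/1
  p_2/q_2 = 495/31
  p_3/q_3 = 511/32
  p_4/q_4 = 15825/991
  p_5/q_5 = 16336/1023
q_4 = 991 ≤ 1008 < 1023 = q_5, so the answer is 15825/991.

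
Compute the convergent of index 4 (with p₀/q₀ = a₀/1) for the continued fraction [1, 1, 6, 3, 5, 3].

218/117

Using pₖ = aₖpₖ₋₁ + pₖ₋₂, qₖ = aₖqₖ₋₁ + qₖ₋₂ (with p₋₁=1, p₋₂=0, q₋₁=0, q₋₂=1):
  k=0: a=1, p=1, q=1
  k=1: a=1, p=2, q=1
  k=2: a=6, p=13, q=7
  k=3: a=3, p=41, q=22
  k=4: a=5, p=218, q=117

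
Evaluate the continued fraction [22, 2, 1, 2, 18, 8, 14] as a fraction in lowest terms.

Using pₖ = aₖpₖ₋₁ + pₖ₋₂ and qₖ = aₖqₖ₋₁ + qₖ₋₂:
  k=0: a=22, p=22, q=1
  k=1: a=2, p=45, q=2
  k=2: a=1, p=67, q=3
  k=3: a=2, p=179, q=8
  k=4: a=18, p=3289, q=147
  k=5: a=8, p=26491, q=1184
  k=6: a=14, p=374163, q=16723

374163/16723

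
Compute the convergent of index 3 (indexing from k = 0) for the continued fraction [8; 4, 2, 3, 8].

Using pₖ = aₖpₖ₋₁ + pₖ₋₂, qₖ = aₖqₖ₋₁ + qₖ₋₂ (with p₋₁=1, p₋₂=0, q₋₁=0, q₋₂=1):
  k=0: a=8, p=8, q=1
  k=1: a=4, p=33, q=4
  k=2: a=2, p=74, q=9
  k=3: a=3, p=255, q=31

255/31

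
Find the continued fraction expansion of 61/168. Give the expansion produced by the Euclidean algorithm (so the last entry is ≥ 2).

61 = 0·168 + 61
168 = 2·61 + 46
61 = 1·46 + 15
46 = 3·15 + 1
15 = 15·1 + 0  (stop)
So 61/168 = [0; 2, 1, 3, 15].

[0; 2, 1, 3, 15]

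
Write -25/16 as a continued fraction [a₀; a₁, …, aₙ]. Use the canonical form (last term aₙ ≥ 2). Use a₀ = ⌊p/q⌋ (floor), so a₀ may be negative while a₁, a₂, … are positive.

[-2; 2, 3, 2]

-25 = -2*16 + 7
16 = 2*7 + 2
7 = 3*2 + 1
2 = 2*1 + 0  (stop)
So -25/16 = [-2; 2, 3, 2].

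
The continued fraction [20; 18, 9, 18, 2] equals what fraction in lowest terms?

Using pₖ = aₖpₖ₋₁ + pₖ₋₂ and qₖ = aₖqₖ₋₁ + qₖ₋₂:
  k=0: a=20, p=20, q=1
  k=1: a=18, p=361, q=18
  k=2: a=9, p=3269, q=163
  k=3: a=18, p=59203, q=2952
  k=4: a=2, p=121675, q=6067

121675/6067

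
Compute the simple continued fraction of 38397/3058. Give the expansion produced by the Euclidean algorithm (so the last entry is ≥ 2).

38397 = 12×3058 + 1701
3058 = 1×1701 + 1357
1701 = 1×1357 + 344
1357 = 3×344 + 325
344 = 1×325 + 19
325 = 17×19 + 2
19 = 9×2 + 1
2 = 2×1 + 0  (stop)
So 38397/3058 = [12; 1, 1, 3, 1, 17, 9, 2].

[12; 1, 1, 3, 1, 17, 9, 2]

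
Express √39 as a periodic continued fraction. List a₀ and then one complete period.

[6; 4, 12]

a₀ = ⌊√39⌋ = 6.
With m₀=0, d₀=1 and mₖ₊₁ = dₖaₖ − mₖ, dₖ₊₁ = (n − mₖ₊₁²)/dₖ, aₖ₊₁ = ⌊(a₀+mₖ₊₁)/dₖ₊₁⌋:
  k=1: m=6, d=3, a=4
  k=2: m=6, d=1, a=12
d=1 and a=2a₀=12 at k=2, so the next step gives (m, d) = (6, 3) again — its k=1 value — and the period has length 2.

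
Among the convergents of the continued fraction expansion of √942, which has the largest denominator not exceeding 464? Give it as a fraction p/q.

8072/263

√942 = [30; 1, 2, 4, 20, 4, 2, 1, 60, …] (period length 8).
Convergents:
  p_0/q_0 = 30/1
  p_1/q_1 = 31/1
  p_2/q_2 = 92/3
  p_3/q_3 = 399/13
  p_4/q_4 = 8072/263
  p_5/q_5 = 32687/1065
q_4 = 263 ≤ 464 < 1065 = q_5, so the answer is 8072/263.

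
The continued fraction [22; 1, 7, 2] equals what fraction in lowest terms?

Using pₖ = aₖpₖ₋₁ + pₖ₋₂ and qₖ = aₖqₖ₋₁ + qₖ₋₂:
  k=0: a=22, p=22, q=1
  k=1: a=1, p=23, q=1
  k=2: a=7, p=183, q=8
  k=3: a=2, p=389, q=17

389/17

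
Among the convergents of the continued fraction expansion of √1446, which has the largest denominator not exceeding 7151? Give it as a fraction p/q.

√1446 = [38; 38, 76, …] (period length 2).
Convergents:
  p_0/q_0 = 38/1
  p_1/q_1 = 1445/38
  p_2/q_2 = 109858/2889
  p_3/q_3 = 4176049/109820
q_2 = 2889 ≤ 7151 < 109820 = q_3, so the answer is 109858/2889.

109858/2889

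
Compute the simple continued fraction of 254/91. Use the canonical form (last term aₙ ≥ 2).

[2; 1, 3, 1, 3, 1, 3]

254 = 2·91 + 72
91 = 1·72 + 19
72 = 3·19 + 15
19 = 1·15 + 4
15 = 3·4 + 3
4 = 1·3 + 1
3 = 3·1 + 0  (stop)
So 254/91 = [2; 1, 3, 1, 3, 1, 3].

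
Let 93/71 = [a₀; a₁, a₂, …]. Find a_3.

93 = 1·71 + 22   →  a_0 = 1
71 = 3·22 + 5   →  a_1 = 3
22 = 4·5 + 2   →  a_2 = 4
5 = 2·2 + 1   →  a_3 = 2

2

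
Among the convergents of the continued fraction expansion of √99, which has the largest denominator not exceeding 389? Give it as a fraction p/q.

√99 = [9; 1, 18, …] (period length 2).
Convergents:
  p_0/q_0 = 9/1
  p_1/q_1 = 10/1
  p_2/q_2 = 189/19
  p_3/q_3 = 199/20
  p_4/q_4 = 3771/379
  p_5/q_5 = 3970/399
q_4 = 379 ≤ 389 < 399 = q_5, so the answer is 3771/379.

3771/379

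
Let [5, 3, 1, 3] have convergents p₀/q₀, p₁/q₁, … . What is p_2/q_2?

Using pₖ = aₖpₖ₋₁ + pₖ₋₂, qₖ = aₖqₖ₋₁ + qₖ₋₂ (with p₋₁=1, p₋₂=0, q₋₁=0, q₋₂=1):
  k=0: a=5, p=5, q=1
  k=1: a=3, p=16, q=3
  k=2: a=1, p=21, q=4

21/4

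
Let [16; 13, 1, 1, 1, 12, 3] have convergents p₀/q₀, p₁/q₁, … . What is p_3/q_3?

434/27

Using pₖ = aₖpₖ₋₁ + pₖ₋₂, qₖ = aₖqₖ₋₁ + qₖ₋₂ (with p₋₁=1, p₋₂=0, q₋₁=0, q₋₂=1):
  k=0: a=16, p=16, q=1
  k=1: a=13, p=209, q=13
  k=2: a=1, p=225, q=14
  k=3: a=1, p=434, q=27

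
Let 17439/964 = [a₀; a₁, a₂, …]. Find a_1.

17439 = 18·964 + 87   →  a_0 = 18
964 = 11·87 + 7   →  a_1 = 11

11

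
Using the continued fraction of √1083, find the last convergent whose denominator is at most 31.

√1083 = [32; 1, 9, 1, 64, …] (period length 4).
Convergents:
  p_0/q_0 = 32/1
  p_1/q_1 = 33/1
  p_2/q_2 = 329/10
  p_3/q_3 = 362/11
  p_4/q_4 = 23497/714
q_3 = 11 ≤ 31 < 714 = q_4, so the answer is 362/11.

362/11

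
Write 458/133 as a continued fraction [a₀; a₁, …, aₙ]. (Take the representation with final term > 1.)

[3; 2, 3, 1, 14]

458 = 3*133 + 59
133 = 2*59 + 15
59 = 3*15 + 14
15 = 1*14 + 1
14 = 14*1 + 0  (stop)
So 458/133 = [3; 2, 3, 1, 14].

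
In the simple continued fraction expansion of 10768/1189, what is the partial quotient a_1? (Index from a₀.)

17

10768 = 9·1189 + 67   →  a_0 = 9
1189 = 17·67 + 50   →  a_1 = 17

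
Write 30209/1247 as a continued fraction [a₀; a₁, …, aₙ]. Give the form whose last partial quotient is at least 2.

30209 = 24×1247 + 281
1247 = 4×281 + 123
281 = 2×123 + 35
123 = 3×35 + 18
35 = 1×18 + 17
18 = 1×17 + 1
17 = 17×1 + 0  (stop)
So 30209/1247 = [24; 4, 2, 3, 1, 1, 17].

[24; 4, 2, 3, 1, 1, 17]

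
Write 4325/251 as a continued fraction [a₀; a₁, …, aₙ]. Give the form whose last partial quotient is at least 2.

4325 = 17·251 + 58
251 = 4·58 + 19
58 = 3·19 + 1
19 = 19·1 + 0  (stop)
So 4325/251 = [17; 4, 3, 19].

[17; 4, 3, 19]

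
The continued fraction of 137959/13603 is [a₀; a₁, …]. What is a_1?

7

137959 = 10·13603 + 1929   →  a_0 = 10
13603 = 7·1929 + 100   →  a_1 = 7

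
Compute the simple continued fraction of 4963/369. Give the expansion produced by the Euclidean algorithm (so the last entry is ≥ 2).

[13; 2, 4, 2, 18]

4963 = 13×369 + 166
369 = 2×166 + 37
166 = 4×37 + 18
37 = 2×18 + 1
18 = 18×1 + 0  (stop)
So 4963/369 = [13; 2, 4, 2, 18].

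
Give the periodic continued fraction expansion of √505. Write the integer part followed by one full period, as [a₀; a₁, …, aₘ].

a₀ = ⌊√505⌋ = 22.
With m₀=0, d₀=1 and mₖ₊₁ = dₖaₖ − mₖ, dₖ₊₁ = (n − mₖ₊₁²)/dₖ, aₖ₊₁ = ⌊(a₀+mₖ₊₁)/dₖ₊₁⌋:
  k=1: m=22, d=21, a=2
  k=2: m=20, d=5, a=8
  k=3: m=20, d=21, a=2
  k=4: m=22, d=1, a=44
d=1 and a=2a₀=44 at k=4, so the next step gives (m, d) = (22, 21) again — its k=1 value — and the period has length 4.

[22; 2, 8, 2, 44]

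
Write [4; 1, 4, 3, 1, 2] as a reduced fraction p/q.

Fold from the inside: start with 2/1.
  1 + 1/2 = 3/2
  3 + 2/3 = 11/3
  4 + 3/11 = 47/11
  1 + 11/47 = 58/47
  4 + 47/58 = 279/58

279/58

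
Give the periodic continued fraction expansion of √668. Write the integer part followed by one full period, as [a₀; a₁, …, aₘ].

a₀ = ⌊√668⌋ = 25.
With m₀=0, d₀=1 and mₖ₊₁ = dₖaₖ − mₖ, dₖ₊₁ = (n − mₖ₊₁²)/dₖ, aₖ₊₁ = ⌊(a₀+mₖ₊₁)/dₖ₊₁⌋:
  k=1: m=25, d=43, a=1
  k=2: m=18, d=8, a=5
  k=3: m=22, d=23, a=2
  k=4: m=24, d=4, a=12
  k=5: m=24, d=23, a=2
  k=6: m=22, d=8, a=5
  k=7: m=18, d=43, a=1
  k=8: m=25, d=1, a=50
d=1 and a=2a₀=50 at k=8, so the next step gives (m, d) = (25, 43) again — its k=1 value — and the period has length 8.

[25; 1, 5, 2, 12, 2, 5, 1, 50]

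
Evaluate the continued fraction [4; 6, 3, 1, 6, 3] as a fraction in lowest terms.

Using pₖ = aₖpₖ₋₁ + pₖ₋₂ and qₖ = aₖqₖ₋₁ + qₖ₋₂:
  k=0: a=4, p=4, q=1
  k=1: a=6, p=25, q=6
  k=2: a=3, p=79, q=19
  k=3: a=1, p=104, q=25
  k=4: a=6, p=703, q=169
  k=5: a=3, p=2213, q=532

2213/532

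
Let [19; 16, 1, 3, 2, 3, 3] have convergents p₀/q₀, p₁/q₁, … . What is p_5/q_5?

Using pₖ = aₖpₖ₋₁ + pₖ₋₂, qₖ = aₖqₖ₋₁ + qₖ₋₂ (with p₋₁=1, p₋₂=0, q₋₁=0, q₋₂=1):
  k=0: a=19, p=19, q=1
  k=1: a=16, p=305, q=16
  k=2: a=1, p=324, q=17
  k=3: a=3, p=1277, q=67
  k=4: a=2, p=2878, q=151
  k=5: a=3, p=9911, q=520

9911/520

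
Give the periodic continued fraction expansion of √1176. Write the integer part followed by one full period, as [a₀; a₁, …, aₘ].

[34; 3, 2, 2, 2, 3, 68]

a₀ = ⌊√1176⌋ = 34.
With m₀=0, d₀=1 and mₖ₊₁ = dₖaₖ − mₖ, dₖ₊₁ = (n − mₖ₊₁²)/dₖ, aₖ₊₁ = ⌊(a₀+mₖ₊₁)/dₖ₊₁⌋:
  k=1: m=34, d=20, a=3
  k=2: m=26, d=25, a=2
  k=3: m=24, d=24, a=2
  k=4: m=24, d=25, a=2
  k=5: m=26, d=20, a=3
  k=6: m=34, d=1, a=68
d=1 and a=2a₀=68 at k=6, so the next step gives (m, d) = (34, 20) again — its k=1 value — and the period has length 6.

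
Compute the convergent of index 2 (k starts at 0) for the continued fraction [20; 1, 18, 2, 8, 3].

Using pₖ = aₖpₖ₋₁ + pₖ₋₂, qₖ = aₖqₖ₋₁ + qₖ₋₂ (with p₋₁=1, p₋₂=0, q₋₁=0, q₋₂=1):
  k=0: a=20, p=20, q=1
  k=1: a=1, p=21, q=1
  k=2: a=18, p=398, q=19

398/19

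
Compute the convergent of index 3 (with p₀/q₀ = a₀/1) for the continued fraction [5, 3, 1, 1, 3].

Using pₖ = aₖpₖ₋₁ + pₖ₋₂, qₖ = aₖqₖ₋₁ + qₖ₋₂ (with p₋₁=1, p₋₂=0, q₋₁=0, q₋₂=1):
  k=0: a=5, p=5, q=1
  k=1: a=3, p=16, q=3
  k=2: a=1, p=21, q=4
  k=3: a=1, p=37, q=7

37/7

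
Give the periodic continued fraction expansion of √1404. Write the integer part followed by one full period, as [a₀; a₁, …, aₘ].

a₀ = ⌊√1404⌋ = 37.
With m₀=0, d₀=1 and mₖ₊₁ = dₖaₖ − mₖ, dₖ₊₁ = (n − mₖ₊₁²)/dₖ, aₖ₊₁ = ⌊(a₀+mₖ₊₁)/dₖ₊₁⌋:
  k=1: m=37, d=35, a=2
  k=2: m=33, d=9, a=7
  k=3: m=30, d=56, a=1
  k=4: m=26, d=13, a=4
  k=5: m=26, d=56, a=1
  k=6: m=30, d=9, a=7
  k=7: m=33, d=35, a=2
  k=8: m=37, d=1, a=74
d=1 and a=2a₀=74 at k=8, so the next step gives (m, d) = (37, 35) again — its k=1 value — and the period has length 8.

[37; 2, 7, 1, 4, 1, 7, 2, 74]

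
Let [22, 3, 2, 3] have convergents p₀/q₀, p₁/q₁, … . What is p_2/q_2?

Using pₖ = aₖpₖ₋₁ + pₖ₋₂, qₖ = aₖqₖ₋₁ + qₖ₋₂ (with p₋₁=1, p₋₂=0, q₋₁=0, q₋₂=1):
  k=0: a=22, p=22, q=1
  k=1: a=3, p=67, q=3
  k=2: a=2, p=156, q=7

156/7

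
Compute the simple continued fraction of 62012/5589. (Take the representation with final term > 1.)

[11; 10, 2, 17, 3, 1, 3]

62012 = 11*5589 + 533
5589 = 10*533 + 259
533 = 2*259 + 15
259 = 17*15 + 4
15 = 3*4 + 3
4 = 1*3 + 1
3 = 3*1 + 0  (stop)
So 62012/5589 = [11; 10, 2, 17, 3, 1, 3].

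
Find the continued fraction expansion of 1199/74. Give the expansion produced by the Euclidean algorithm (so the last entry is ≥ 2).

1199 = 16·74 + 15
74 = 4·15 + 14
15 = 1·14 + 1
14 = 14·1 + 0  (stop)
So 1199/74 = [16; 4, 1, 14].

[16; 4, 1, 14]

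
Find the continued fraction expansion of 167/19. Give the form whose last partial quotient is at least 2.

167 = 8×19 + 15
19 = 1×15 + 4
15 = 3×4 + 3
4 = 1×3 + 1
3 = 3×1 + 0  (stop)
So 167/19 = [8; 1, 3, 1, 3].

[8; 1, 3, 1, 3]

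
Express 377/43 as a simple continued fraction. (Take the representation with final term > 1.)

[8; 1, 3, 3, 3]

377 = 8*43 + 33
43 = 1*33 + 10
33 = 3*10 + 3
10 = 3*3 + 1
3 = 3*1 + 0  (stop)
So 377/43 = [8; 1, 3, 3, 3].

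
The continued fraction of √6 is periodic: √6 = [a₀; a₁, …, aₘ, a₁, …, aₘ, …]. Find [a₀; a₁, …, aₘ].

a₀ = ⌊√6⌋ = 2.
With m₀=0, d₀=1 and mₖ₊₁ = dₖaₖ − mₖ, dₖ₊₁ = (n − mₖ₊₁²)/dₖ, aₖ₊₁ = ⌊(a₀+mₖ₊₁)/dₖ₊₁⌋:
  k=1: m=2, d=2, a=2
  k=2: m=2, d=1, a=4
d=1 and a=2a₀=4 at k=2, so the next step gives (m, d) = (2, 2) again — its k=1 value — and the period has length 2.

[2; 2, 4]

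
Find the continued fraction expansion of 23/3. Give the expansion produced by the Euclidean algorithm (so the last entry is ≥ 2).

[7; 1, 2]

23 = 7×3 + 2
3 = 1×2 + 1
2 = 2×1 + 0  (stop)
So 23/3 = [7; 1, 2].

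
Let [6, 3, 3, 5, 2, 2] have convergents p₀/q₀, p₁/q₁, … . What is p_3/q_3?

334/53

Using pₖ = aₖpₖ₋₁ + pₖ₋₂, qₖ = aₖqₖ₋₁ + qₖ₋₂ (with p₋₁=1, p₋₂=0, q₋₁=0, q₋₂=1):
  k=0: a=6, p=6, q=1
  k=1: a=3, p=19, q=3
  k=2: a=3, p=63, q=10
  k=3: a=5, p=334, q=53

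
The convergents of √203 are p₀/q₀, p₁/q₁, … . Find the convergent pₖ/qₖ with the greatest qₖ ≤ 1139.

√203 = [14; 4, 28, …] (period length 2).
Convergents:
  p_0/q_0 = 14/1
  p_1/q_1 = 57/4
  p_2/q_2 = 1610/113
  p_3/q_3 = 6497/456
  p_4/q_4 = 183526/12881
q_3 = 456 ≤ 1139 < 12881 = q_4, so the answer is 6497/456.

6497/456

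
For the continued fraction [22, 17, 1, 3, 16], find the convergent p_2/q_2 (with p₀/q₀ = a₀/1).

397/18

Using pₖ = aₖpₖ₋₁ + pₖ₋₂, qₖ = aₖqₖ₋₁ + qₖ₋₂ (with p₋₁=1, p₋₂=0, q₋₁=0, q₋₂=1):
  k=0: a=22, p=22, q=1
  k=1: a=17, p=375, q=17
  k=2: a=1, p=397, q=18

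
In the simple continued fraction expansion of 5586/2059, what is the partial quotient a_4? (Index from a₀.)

5586 = 2·2059 + 1468   →  a_0 = 2
2059 = 1·1468 + 591   →  a_1 = 1
1468 = 2·591 + 286   →  a_2 = 2
591 = 2·286 + 19   →  a_3 = 2
286 = 15·19 + 1   →  a_4 = 15

15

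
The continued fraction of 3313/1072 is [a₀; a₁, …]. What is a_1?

3313 = 3·1072 + 97   →  a_0 = 3
1072 = 11·97 + 5   →  a_1 = 11

11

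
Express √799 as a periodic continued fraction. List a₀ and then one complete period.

a₀ = ⌊√799⌋ = 28.

[28; 3, 1, 3, 56]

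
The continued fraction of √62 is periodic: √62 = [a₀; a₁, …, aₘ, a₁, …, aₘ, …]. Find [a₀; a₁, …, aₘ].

a₀ = ⌊√62⌋ = 7.

[7; 1, 6, 1, 14]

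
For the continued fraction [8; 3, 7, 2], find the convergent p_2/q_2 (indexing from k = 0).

183/22

Using pₖ = aₖpₖ₋₁ + pₖ₋₂, qₖ = aₖqₖ₋₁ + qₖ₋₂ (with p₋₁=1, p₋₂=0, q₋₁=0, q₋₂=1):
  k=0: a=8, p=8, q=1
  k=1: a=3, p=25, q=3
  k=2: a=7, p=183, q=22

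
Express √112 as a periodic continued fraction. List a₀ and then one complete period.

a₀ = ⌊√112⌋ = 10.
With m₀=0, d₀=1 and mₖ₊₁ = dₖaₖ − mₖ, dₖ₊₁ = (n − mₖ₊₁²)/dₖ, aₖ₊₁ = ⌊(a₀+mₖ₊₁)/dₖ₊₁⌋:
  k=1: m=10, d=12, a=1
  k=2: m=2, d=9, a=1
  k=3: m=7, d=7, a=2
  k=4: m=7, d=9, a=1
  k=5: m=2, d=12, a=1
  k=6: m=10, d=1, a=20
d=1 and a=2a₀=20 at k=6, so the next step gives (m, d) = (10, 12) again — its k=1 value — and the period has length 6.

[10; 1, 1, 2, 1, 1, 20]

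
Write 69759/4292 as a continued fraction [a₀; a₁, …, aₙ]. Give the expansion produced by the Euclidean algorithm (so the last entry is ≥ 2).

69759 = 16·4292 + 1087
4292 = 3·1087 + 1031
1087 = 1·1031 + 56
1031 = 18·56 + 23
56 = 2·23 + 10
23 = 2·10 + 3
10 = 3·3 + 1
3 = 3·1 + 0  (stop)
So 69759/4292 = [16; 3, 1, 18, 2, 2, 3, 3].

[16; 3, 1, 18, 2, 2, 3, 3]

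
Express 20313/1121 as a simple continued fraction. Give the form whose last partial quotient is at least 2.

20313 = 18·1121 + 135
1121 = 8·135 + 41
135 = 3·41 + 12
41 = 3·12 + 5
12 = 2·5 + 2
5 = 2·2 + 1
2 = 2·1 + 0  (stop)
So 20313/1121 = [18; 8, 3, 3, 2, 2, 2].

[18; 8, 3, 3, 2, 2, 2]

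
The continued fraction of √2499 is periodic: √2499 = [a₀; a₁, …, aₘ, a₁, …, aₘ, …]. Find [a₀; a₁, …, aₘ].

[49; 1, 98]

a₀ = ⌊√2499⌋ = 49.
With m₀=0, d₀=1 and mₖ₊₁ = dₖaₖ − mₖ, dₖ₊₁ = (n − mₖ₊₁²)/dₖ, aₖ₊₁ = ⌊(a₀+mₖ₊₁)/dₖ₊₁⌋:
  k=1: m=49, d=98, a=1
  k=2: m=49, d=1, a=98
d=1 and a=2a₀=98 at k=2, so the next step gives (m, d) = (49, 98) again — its k=1 value — and the period has length 2.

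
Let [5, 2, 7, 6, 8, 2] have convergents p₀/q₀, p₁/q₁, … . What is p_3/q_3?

503/92

Using pₖ = aₖpₖ₋₁ + pₖ₋₂, qₖ = aₖqₖ₋₁ + qₖ₋₂ (with p₋₁=1, p₋₂=0, q₋₁=0, q₋₂=1):
  k=0: a=5, p=5, q=1
  k=1: a=2, p=11, q=2
  k=2: a=7, p=82, q=15
  k=3: a=6, p=503, q=92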